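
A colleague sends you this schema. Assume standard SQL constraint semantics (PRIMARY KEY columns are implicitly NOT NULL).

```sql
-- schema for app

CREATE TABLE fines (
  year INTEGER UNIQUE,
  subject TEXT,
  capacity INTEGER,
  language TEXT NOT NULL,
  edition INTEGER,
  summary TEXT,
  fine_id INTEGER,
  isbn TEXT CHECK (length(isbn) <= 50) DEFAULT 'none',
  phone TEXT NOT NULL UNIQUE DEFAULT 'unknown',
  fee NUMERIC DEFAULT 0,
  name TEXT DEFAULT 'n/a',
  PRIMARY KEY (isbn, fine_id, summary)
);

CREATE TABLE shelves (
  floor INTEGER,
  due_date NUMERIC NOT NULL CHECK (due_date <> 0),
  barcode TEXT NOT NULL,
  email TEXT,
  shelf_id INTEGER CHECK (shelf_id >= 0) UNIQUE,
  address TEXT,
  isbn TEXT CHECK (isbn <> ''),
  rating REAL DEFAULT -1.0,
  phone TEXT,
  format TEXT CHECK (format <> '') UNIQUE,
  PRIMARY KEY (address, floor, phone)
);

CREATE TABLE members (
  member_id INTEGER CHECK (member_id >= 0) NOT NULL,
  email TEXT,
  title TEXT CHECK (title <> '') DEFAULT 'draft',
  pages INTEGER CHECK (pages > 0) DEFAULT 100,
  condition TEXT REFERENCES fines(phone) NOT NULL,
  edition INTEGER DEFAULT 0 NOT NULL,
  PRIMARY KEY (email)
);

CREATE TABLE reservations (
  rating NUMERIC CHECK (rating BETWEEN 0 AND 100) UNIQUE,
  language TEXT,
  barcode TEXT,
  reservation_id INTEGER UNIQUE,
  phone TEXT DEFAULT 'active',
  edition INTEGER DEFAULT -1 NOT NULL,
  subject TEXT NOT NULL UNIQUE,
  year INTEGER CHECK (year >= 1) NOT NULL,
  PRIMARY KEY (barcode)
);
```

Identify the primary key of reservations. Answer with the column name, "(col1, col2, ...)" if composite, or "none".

barcode is declared PRIMARY KEY as a table-level PRIMARY KEY clause.

barcode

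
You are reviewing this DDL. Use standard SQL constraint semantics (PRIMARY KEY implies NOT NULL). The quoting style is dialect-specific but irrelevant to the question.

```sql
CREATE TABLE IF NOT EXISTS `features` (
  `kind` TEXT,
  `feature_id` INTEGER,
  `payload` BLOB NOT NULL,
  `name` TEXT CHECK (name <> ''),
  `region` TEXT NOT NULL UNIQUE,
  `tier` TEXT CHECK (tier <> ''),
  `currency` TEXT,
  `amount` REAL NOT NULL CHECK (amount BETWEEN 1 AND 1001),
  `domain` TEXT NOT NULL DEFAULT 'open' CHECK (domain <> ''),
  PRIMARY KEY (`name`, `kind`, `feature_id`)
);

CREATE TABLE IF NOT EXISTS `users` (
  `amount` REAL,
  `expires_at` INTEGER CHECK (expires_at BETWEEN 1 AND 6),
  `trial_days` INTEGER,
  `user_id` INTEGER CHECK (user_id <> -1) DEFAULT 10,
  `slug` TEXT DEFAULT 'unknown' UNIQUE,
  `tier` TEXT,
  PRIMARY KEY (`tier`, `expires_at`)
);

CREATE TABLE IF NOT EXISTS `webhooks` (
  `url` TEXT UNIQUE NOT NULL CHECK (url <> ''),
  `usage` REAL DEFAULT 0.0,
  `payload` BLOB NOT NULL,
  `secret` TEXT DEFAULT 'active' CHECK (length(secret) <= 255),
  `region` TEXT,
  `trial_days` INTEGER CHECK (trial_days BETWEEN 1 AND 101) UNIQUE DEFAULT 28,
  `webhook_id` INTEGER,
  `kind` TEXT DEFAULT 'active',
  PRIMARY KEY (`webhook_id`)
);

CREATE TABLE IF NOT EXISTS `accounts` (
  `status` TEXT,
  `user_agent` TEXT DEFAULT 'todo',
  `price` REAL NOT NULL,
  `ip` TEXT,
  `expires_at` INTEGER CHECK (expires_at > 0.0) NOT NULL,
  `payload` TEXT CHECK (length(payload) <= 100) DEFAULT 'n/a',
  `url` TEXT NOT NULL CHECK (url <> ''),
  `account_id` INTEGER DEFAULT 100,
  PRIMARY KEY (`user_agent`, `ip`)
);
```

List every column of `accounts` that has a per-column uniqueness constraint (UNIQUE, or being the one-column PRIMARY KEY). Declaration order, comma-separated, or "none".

none

- status: no UNIQUE or single-column PK constraint.
- user_agent: part of a composite PRIMARY KEY — only the tuple is unique, not this column on its own.
- price: no UNIQUE or single-column PK constraint.
- ip: part of a composite PRIMARY KEY — only the tuple is unique, not this column on its own.
- expires_at: no UNIQUE or single-column PK constraint.
- payload: no UNIQUE or single-column PK constraint.
- url: no UNIQUE or single-column PK constraint.
- account_id: no UNIQUE or single-column PK constraint.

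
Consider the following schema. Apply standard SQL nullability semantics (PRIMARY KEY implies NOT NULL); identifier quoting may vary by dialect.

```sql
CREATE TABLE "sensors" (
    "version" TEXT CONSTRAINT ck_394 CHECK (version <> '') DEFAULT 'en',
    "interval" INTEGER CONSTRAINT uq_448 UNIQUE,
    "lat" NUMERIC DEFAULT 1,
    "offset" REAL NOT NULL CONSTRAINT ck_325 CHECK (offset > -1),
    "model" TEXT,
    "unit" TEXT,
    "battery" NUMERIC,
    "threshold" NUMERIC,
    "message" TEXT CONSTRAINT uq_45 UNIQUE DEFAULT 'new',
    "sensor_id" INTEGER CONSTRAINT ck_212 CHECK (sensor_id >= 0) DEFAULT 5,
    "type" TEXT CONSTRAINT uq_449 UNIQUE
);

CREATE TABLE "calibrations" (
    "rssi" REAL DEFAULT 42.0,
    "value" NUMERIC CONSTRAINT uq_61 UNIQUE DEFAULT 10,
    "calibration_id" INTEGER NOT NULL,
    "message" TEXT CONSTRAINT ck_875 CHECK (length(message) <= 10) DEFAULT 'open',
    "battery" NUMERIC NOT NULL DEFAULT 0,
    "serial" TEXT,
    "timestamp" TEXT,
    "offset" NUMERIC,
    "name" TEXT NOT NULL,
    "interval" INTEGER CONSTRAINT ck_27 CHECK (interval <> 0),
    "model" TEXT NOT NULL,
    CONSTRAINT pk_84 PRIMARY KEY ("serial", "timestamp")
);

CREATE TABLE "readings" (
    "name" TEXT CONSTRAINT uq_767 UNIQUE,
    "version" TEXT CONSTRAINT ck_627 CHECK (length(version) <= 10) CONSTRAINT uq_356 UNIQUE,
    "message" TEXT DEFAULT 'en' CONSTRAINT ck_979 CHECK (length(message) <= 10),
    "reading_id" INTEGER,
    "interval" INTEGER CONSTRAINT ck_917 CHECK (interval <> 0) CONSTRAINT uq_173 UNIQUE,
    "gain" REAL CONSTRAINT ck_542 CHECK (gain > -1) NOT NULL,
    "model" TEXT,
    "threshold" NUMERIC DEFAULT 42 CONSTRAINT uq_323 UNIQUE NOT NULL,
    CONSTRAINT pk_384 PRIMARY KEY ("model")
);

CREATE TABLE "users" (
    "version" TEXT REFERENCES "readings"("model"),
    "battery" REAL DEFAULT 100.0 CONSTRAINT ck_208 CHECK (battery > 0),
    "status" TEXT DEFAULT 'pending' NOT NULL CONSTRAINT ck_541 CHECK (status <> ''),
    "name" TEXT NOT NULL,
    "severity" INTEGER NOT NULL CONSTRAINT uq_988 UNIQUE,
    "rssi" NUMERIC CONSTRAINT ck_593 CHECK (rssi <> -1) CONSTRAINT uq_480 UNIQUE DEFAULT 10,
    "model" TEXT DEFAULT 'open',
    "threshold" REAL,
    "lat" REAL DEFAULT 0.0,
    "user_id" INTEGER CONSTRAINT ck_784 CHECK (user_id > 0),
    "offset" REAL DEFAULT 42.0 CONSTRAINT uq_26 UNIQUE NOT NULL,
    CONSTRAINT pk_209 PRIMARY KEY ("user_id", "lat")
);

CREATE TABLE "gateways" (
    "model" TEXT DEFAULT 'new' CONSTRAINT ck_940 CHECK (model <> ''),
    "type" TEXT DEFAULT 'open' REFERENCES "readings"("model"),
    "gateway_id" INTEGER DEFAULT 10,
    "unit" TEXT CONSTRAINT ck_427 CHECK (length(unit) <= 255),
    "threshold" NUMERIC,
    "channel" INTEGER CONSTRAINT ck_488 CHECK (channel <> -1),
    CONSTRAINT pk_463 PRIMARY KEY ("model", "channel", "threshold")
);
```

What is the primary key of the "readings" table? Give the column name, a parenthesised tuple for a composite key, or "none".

model is declared PRIMARY KEY as a table-level PRIMARY KEY clause.

model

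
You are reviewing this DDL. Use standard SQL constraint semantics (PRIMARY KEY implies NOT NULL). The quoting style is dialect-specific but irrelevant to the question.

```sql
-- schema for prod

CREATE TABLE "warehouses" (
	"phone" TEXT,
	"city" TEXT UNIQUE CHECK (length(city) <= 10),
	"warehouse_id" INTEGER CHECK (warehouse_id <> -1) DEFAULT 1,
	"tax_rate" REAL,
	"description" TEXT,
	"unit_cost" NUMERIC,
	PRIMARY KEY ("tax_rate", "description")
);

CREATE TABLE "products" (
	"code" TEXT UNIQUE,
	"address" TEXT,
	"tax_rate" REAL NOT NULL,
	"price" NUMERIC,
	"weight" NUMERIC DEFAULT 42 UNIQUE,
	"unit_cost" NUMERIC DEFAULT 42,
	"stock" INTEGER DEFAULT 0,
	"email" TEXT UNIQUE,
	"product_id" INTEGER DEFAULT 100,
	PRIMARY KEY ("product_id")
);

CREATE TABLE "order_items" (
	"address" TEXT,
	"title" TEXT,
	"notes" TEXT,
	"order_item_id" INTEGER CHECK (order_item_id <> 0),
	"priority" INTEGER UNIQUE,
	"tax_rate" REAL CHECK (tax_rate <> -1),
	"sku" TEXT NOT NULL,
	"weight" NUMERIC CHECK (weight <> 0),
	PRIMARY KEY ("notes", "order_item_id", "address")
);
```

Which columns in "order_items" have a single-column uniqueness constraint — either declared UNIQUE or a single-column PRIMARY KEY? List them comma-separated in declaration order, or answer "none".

- address: part of a composite PRIMARY KEY — only the tuple is unique, not this column on its own.
- title: no UNIQUE or single-column PK constraint.
- notes: part of a composite PRIMARY KEY — only the tuple is unique, not this column on its own.
- order_item_id: part of a composite PRIMARY KEY — only the tuple is unique, not this column on its own.
- priority: declared UNIQUE → unique.
- tax_rate: no UNIQUE or single-column PK constraint.
- sku: no UNIQUE or single-column PK constraint.
- weight: no UNIQUE or single-column PK constraint.

priority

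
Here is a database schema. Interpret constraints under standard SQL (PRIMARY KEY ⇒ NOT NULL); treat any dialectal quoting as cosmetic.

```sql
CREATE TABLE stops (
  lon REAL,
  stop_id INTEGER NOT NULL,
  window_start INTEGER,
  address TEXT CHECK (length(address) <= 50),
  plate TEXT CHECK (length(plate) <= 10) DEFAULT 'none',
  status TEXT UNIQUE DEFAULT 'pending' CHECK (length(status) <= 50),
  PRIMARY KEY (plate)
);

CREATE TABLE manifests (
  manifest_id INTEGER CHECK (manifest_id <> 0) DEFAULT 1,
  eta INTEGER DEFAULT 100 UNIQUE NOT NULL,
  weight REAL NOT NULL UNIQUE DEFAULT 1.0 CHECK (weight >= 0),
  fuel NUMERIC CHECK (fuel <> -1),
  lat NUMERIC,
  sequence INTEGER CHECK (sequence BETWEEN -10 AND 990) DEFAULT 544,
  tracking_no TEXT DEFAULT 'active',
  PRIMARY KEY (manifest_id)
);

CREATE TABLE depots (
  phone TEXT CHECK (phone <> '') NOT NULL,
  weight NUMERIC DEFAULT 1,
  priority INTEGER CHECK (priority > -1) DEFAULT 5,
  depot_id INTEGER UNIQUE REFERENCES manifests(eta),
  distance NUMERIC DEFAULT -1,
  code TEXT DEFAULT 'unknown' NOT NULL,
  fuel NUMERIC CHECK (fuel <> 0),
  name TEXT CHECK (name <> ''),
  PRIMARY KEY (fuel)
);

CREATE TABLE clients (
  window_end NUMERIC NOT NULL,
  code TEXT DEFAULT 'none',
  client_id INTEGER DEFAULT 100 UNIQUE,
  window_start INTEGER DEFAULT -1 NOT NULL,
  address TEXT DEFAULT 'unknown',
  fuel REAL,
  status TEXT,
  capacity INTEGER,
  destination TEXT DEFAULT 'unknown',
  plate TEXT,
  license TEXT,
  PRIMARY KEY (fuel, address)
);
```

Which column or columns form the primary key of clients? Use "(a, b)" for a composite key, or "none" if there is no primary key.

(fuel, address)

A table-level PRIMARY KEY clause names 2 columns: fuel, address.
This is a composite key — the combination is unique, not each column individually.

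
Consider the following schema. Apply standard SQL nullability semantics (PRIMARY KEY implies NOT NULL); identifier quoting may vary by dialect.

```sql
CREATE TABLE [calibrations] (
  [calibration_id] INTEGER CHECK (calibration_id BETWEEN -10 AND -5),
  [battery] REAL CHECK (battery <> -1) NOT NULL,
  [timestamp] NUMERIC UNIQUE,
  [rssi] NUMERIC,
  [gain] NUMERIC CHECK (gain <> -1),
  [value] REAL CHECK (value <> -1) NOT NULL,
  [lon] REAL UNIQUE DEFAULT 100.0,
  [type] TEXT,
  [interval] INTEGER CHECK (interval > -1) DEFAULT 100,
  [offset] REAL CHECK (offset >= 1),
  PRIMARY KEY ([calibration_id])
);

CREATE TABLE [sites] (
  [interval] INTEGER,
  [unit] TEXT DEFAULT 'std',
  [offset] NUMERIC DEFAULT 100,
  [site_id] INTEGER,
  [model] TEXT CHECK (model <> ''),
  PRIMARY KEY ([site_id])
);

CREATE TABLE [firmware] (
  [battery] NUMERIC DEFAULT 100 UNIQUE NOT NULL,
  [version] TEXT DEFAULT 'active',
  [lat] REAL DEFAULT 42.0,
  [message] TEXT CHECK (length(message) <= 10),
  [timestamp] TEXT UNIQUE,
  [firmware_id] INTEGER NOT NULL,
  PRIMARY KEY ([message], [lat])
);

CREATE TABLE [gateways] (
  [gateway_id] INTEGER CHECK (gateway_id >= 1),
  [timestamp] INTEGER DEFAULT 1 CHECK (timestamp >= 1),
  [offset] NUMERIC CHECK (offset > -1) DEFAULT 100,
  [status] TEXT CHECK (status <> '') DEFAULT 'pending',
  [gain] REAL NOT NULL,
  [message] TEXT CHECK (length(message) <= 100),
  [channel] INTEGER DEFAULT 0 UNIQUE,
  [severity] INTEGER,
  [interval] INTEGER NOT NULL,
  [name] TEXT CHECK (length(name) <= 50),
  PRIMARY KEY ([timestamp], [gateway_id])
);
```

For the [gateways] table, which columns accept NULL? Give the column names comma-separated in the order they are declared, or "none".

offset, status, message, channel, severity, name

- gateway_id: part of the PRIMARY KEY, which implies NOT NULL → not nullable.
- timestamp: part of the PRIMARY KEY, which implies NOT NULL → not nullable.
- offset: CHECK does not forbid NULL (a CHECK constraint passes when its expression is NULL) → nullable.
- status: CHECK does not forbid NULL (a CHECK constraint passes when its expression is NULL) → nullable.
- gain: declared NOT NULL → not nullable.
- message: CHECK does not forbid NULL (a CHECK constraint passes when its expression is NULL) → nullable.
- channel: UNIQUE does not imply NOT NULL → nullable.
- severity: no NOT NULL constraint applies → nullable.
- interval: declared NOT NULL → not nullable.
- name: CHECK does not forbid NULL (a CHECK constraint passes when its expression is NULL) → nullable.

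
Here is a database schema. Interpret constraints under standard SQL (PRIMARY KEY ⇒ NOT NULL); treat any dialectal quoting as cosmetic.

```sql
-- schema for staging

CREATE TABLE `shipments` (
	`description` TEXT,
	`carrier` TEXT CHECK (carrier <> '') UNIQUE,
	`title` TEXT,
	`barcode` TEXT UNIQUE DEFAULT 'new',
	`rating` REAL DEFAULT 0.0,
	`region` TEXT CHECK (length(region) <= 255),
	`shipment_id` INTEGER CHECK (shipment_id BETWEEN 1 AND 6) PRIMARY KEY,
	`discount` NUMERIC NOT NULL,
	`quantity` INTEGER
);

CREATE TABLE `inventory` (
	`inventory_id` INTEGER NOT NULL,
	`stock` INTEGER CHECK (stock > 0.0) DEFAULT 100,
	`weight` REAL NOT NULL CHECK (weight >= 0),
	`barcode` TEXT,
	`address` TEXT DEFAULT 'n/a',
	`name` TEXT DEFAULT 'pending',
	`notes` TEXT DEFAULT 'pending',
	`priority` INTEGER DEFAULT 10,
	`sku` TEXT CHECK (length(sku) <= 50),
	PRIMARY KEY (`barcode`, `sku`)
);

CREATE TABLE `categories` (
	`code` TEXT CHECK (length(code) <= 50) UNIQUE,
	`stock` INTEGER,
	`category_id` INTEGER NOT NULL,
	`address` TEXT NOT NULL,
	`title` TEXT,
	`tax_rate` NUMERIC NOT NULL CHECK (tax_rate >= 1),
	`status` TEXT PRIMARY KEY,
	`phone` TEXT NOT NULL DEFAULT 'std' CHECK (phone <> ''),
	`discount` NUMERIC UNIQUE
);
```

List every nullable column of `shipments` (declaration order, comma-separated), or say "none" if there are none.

- description: no NOT NULL constraint applies → nullable.
- carrier: CHECK does not forbid NULL (a CHECK constraint passes when its expression is NULL) → nullable.
- title: no NOT NULL constraint applies → nullable.
- barcode: UNIQUE does not imply NOT NULL → nullable.
- rating: DEFAULT only fills an omitted column; an explicit NULL is still allowed → nullable.
- region: CHECK does not forbid NULL (a CHECK constraint passes when its expression is NULL) → nullable.
- shipment_id: part of the PRIMARY KEY, which implies NOT NULL → not nullable.
- discount: declared NOT NULL → not nullable.
- quantity: no NOT NULL constraint applies → nullable.

description, carrier, title, barcode, rating, region, quantity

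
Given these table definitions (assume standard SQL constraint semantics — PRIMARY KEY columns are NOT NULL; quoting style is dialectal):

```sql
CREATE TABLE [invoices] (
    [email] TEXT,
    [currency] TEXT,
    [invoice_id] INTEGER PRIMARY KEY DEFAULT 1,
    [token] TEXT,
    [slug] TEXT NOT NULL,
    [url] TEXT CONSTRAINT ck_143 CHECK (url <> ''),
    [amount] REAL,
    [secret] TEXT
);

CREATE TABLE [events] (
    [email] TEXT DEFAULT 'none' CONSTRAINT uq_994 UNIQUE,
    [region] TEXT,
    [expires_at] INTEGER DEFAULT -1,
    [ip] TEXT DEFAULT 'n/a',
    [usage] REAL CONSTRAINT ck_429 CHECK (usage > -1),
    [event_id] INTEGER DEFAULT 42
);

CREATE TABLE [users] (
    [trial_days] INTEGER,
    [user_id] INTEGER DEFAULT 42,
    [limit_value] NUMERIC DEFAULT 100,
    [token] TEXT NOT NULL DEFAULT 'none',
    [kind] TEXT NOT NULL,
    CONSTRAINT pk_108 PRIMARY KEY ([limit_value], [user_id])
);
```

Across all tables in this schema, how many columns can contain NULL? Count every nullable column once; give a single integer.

invoices: 6 nullable (email, currency, token, url, amount, secret — PK (invoice_id) and explicit NOT NULL columns excluded).
events: 6 nullable (email, region, expires_at, ip, usage, event_id — PK none and explicit NOT NULL columns excluded).
users: 1 nullable (trial_days — PK (limit_value, user_id) and explicit NOT NULL columns excluded).
Total: 6 + 6 + 1 = 13.

13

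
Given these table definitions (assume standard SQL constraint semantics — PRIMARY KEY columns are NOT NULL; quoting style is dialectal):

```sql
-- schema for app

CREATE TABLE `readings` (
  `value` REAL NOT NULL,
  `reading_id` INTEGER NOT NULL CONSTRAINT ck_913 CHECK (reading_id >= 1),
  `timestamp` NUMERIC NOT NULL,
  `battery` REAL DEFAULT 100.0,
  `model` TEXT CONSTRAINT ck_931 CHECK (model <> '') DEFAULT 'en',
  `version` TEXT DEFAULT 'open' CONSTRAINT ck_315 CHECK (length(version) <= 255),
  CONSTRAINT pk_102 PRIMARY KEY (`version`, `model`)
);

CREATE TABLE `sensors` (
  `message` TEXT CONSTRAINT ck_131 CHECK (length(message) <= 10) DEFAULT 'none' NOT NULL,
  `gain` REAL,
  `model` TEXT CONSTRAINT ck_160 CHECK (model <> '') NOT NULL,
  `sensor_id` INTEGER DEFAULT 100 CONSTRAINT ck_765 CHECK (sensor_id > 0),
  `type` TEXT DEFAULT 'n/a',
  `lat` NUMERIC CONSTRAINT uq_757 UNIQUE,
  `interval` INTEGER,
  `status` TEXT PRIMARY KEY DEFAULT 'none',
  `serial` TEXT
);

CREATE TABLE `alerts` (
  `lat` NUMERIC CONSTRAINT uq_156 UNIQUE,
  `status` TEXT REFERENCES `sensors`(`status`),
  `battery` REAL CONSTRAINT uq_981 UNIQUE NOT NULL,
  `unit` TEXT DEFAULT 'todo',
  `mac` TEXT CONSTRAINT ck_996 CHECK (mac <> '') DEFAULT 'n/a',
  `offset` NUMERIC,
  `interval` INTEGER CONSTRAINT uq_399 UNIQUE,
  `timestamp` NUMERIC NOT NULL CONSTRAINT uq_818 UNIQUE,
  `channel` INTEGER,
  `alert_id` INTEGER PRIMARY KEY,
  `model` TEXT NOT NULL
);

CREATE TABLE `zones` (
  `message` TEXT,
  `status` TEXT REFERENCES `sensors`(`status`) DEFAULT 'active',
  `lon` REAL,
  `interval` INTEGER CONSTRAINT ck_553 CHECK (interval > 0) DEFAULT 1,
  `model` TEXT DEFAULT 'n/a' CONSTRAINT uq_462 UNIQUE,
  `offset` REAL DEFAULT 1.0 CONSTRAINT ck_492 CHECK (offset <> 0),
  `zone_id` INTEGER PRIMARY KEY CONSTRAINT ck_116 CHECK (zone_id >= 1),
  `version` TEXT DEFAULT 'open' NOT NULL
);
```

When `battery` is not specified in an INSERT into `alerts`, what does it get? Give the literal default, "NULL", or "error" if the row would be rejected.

error

battery has no DEFAULT clause.
Omitting it would insert NULL, but it is declared NOT NULL, so the INSERT fails.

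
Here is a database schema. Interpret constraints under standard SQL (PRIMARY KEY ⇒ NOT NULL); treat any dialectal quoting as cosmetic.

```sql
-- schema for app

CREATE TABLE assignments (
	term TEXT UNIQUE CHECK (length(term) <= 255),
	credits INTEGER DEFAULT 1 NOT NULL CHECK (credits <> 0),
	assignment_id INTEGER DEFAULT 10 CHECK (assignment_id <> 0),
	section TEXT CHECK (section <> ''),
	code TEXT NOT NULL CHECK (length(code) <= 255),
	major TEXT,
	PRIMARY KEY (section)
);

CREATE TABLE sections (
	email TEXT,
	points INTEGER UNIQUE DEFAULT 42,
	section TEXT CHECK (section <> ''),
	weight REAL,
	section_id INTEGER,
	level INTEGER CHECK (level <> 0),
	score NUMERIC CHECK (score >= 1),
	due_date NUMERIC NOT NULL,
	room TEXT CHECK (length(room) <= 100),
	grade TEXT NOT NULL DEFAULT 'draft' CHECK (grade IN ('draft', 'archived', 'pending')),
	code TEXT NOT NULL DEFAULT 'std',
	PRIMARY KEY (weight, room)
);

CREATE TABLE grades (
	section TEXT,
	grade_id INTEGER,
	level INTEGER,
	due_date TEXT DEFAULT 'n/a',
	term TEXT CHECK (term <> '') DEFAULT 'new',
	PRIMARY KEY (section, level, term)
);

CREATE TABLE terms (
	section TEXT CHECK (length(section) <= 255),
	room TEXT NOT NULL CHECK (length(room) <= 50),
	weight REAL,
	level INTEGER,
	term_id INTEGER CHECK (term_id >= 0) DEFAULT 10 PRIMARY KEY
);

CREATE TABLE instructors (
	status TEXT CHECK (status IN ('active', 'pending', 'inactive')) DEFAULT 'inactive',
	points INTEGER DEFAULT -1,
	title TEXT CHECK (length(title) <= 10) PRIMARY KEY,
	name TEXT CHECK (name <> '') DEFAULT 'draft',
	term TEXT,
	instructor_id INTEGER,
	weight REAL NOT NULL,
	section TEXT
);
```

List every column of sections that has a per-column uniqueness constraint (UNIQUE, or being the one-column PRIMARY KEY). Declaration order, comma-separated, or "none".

points

- email: no UNIQUE or single-column PK constraint.
- points: declared UNIQUE → unique.
- section: no UNIQUE or single-column PK constraint.
- weight: part of a composite PRIMARY KEY — only the tuple is unique, not this column on its own.
- section_id: no UNIQUE or single-column PK constraint.
- level: no UNIQUE or single-column PK constraint.
- score: no UNIQUE or single-column PK constraint.
- due_date: no UNIQUE or single-column PK constraint.
- room: part of a composite PRIMARY KEY — only the tuple is unique, not this column on its own.
- grade: no UNIQUE or single-column PK constraint.
- code: no UNIQUE or single-column PK constraint.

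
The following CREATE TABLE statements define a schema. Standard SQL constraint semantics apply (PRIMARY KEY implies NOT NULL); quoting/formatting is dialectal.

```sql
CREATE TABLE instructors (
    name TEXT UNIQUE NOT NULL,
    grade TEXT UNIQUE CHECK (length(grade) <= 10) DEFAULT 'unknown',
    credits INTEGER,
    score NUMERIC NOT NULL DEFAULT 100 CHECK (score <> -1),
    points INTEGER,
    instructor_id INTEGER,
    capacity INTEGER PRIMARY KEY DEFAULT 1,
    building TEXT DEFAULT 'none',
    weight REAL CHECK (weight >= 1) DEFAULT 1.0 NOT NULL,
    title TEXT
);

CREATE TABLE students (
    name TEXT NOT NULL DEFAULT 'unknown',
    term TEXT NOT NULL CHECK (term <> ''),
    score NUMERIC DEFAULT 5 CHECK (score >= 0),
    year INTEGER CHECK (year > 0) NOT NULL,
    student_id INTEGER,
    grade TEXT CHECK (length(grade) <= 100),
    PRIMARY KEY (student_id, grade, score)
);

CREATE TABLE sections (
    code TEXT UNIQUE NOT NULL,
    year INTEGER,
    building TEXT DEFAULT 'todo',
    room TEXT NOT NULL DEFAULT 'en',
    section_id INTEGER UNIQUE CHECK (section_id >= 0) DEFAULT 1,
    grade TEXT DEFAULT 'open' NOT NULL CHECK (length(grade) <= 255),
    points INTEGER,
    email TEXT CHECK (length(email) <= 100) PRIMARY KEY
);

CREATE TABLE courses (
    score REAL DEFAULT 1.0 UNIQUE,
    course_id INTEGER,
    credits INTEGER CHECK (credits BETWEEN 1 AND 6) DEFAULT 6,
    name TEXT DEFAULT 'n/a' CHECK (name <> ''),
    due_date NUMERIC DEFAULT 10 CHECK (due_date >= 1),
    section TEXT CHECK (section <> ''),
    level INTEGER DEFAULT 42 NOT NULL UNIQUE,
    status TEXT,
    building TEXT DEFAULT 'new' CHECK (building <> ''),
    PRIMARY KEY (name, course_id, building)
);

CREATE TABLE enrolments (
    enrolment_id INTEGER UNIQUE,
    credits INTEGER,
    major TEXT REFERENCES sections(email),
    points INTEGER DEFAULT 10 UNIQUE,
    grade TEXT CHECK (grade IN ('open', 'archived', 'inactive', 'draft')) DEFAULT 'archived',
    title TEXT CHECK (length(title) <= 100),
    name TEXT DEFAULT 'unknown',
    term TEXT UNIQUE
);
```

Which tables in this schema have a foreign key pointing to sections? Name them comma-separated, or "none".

- enrolments.major references sections(email).

enrolments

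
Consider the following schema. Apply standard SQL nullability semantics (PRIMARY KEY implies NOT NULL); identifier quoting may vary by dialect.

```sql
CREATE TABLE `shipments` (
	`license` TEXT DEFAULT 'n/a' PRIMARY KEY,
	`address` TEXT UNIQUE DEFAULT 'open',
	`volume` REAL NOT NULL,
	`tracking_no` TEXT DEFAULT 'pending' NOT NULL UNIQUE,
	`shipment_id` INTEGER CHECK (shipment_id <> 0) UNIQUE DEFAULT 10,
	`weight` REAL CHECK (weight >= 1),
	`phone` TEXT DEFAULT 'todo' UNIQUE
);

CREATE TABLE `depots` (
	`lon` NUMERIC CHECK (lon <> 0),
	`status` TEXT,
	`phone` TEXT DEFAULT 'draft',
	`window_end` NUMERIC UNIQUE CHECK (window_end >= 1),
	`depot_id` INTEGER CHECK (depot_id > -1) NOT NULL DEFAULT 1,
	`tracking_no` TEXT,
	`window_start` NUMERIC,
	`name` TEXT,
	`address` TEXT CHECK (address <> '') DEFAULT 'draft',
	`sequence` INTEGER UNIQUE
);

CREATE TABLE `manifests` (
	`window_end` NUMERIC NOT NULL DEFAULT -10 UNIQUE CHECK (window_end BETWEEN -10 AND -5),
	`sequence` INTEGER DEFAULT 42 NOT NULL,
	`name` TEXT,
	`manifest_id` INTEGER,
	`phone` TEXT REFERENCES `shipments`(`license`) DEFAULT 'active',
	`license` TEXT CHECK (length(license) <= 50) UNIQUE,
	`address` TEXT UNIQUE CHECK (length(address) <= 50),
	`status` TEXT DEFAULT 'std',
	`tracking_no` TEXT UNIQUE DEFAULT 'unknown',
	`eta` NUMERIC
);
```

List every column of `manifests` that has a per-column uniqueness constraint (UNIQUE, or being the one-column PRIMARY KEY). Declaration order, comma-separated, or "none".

window_end, license, address, tracking_no

- window_end: declared UNIQUE → unique.
- sequence: no UNIQUE or single-column PK constraint.
- name: no UNIQUE or single-column PK constraint.
- manifest_id: no UNIQUE or single-column PK constraint.
- phone: no UNIQUE or single-column PK constraint.
- license: declared UNIQUE → unique.
- address: declared UNIQUE → unique.
- status: no UNIQUE or single-column PK constraint.
- tracking_no: declared UNIQUE → unique.
- eta: no UNIQUE or single-column PK constraint.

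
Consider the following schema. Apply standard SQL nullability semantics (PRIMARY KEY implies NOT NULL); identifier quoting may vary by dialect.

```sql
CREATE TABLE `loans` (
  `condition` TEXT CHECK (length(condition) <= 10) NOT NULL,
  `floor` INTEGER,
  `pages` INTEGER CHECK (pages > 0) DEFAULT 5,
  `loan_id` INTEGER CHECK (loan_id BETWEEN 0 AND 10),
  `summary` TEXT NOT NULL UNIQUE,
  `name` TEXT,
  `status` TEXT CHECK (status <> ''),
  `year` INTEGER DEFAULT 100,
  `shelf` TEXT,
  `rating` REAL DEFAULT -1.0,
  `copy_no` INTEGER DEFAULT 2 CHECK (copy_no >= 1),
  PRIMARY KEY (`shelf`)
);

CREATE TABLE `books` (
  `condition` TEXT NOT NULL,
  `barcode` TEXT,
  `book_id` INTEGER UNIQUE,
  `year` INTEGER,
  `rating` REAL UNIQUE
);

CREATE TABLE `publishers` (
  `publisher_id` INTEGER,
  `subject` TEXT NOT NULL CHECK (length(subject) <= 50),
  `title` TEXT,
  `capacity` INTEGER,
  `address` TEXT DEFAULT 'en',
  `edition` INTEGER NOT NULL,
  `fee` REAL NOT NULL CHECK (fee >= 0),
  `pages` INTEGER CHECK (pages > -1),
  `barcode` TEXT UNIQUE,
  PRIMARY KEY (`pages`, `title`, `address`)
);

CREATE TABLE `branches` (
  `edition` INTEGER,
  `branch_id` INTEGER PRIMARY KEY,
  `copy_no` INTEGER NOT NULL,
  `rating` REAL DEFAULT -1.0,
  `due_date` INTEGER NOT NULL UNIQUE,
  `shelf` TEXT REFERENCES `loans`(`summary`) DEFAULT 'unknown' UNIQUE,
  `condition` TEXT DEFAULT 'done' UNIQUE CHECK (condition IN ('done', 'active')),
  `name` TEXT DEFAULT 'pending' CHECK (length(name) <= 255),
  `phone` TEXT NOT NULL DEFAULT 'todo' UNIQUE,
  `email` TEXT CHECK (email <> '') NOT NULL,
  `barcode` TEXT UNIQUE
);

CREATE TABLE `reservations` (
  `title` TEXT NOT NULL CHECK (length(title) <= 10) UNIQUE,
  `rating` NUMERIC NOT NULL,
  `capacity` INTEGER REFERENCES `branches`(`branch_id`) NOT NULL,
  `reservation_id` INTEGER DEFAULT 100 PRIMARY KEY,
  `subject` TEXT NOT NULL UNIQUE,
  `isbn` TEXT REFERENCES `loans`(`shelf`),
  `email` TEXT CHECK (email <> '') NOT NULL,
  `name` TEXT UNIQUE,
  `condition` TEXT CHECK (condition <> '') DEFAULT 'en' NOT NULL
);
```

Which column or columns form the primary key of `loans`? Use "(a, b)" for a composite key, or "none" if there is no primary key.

shelf

shelf is declared PRIMARY KEY as a table-level PRIMARY KEY clause.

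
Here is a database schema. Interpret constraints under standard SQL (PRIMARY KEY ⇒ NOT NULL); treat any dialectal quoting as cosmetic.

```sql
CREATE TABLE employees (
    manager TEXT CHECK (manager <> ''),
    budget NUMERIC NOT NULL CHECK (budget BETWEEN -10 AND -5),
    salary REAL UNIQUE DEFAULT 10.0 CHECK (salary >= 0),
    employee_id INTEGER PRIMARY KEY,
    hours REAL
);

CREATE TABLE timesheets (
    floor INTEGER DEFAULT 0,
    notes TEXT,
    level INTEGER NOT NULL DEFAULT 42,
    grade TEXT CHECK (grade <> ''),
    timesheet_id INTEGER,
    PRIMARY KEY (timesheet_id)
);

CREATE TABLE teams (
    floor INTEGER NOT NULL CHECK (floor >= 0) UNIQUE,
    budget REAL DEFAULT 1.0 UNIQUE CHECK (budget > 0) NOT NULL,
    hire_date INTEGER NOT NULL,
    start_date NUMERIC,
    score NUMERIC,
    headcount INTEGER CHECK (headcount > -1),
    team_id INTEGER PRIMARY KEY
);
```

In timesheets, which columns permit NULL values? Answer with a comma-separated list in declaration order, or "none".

floor, notes, grade

- floor: DEFAULT only fills an omitted column; an explicit NULL is still allowed → nullable.
- notes: no NOT NULL constraint applies → nullable.
- level: declared NOT NULL → not nullable.
- grade: CHECK does not forbid NULL (a CHECK constraint passes when its expression is NULL) → nullable.
- timesheet_id: part of the PRIMARY KEY, which implies NOT NULL → not nullable.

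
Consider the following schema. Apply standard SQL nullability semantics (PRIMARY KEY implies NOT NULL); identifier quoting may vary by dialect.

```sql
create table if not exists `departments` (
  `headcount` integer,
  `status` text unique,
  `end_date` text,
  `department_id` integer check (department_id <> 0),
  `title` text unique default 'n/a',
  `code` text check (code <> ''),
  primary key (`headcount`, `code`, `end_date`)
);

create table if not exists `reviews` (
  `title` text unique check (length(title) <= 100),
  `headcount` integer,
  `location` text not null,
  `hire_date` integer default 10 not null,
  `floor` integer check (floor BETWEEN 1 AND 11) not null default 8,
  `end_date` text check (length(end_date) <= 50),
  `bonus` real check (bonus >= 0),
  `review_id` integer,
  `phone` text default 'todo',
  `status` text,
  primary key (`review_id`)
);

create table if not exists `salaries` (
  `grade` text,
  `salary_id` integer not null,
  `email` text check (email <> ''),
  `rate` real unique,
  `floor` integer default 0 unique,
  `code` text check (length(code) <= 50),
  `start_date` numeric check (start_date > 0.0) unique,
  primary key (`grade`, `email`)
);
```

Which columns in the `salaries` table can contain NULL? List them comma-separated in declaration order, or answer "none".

- grade: part of the PRIMARY KEY, which implies NOT NULL → not nullable.
- salary_id: declared NOT NULL → not nullable.
- email: part of the PRIMARY KEY, which implies NOT NULL → not nullable.
- rate: UNIQUE does not imply NOT NULL → nullable.
- floor: UNIQUE does not imply NOT NULL → nullable.
- code: CHECK does not forbid NULL (a CHECK constraint passes when its expression is NULL) → nullable.
- start_date: CHECK does not forbid NULL (a CHECK constraint passes when its expression is NULL) → nullable.

rate, floor, code, start_date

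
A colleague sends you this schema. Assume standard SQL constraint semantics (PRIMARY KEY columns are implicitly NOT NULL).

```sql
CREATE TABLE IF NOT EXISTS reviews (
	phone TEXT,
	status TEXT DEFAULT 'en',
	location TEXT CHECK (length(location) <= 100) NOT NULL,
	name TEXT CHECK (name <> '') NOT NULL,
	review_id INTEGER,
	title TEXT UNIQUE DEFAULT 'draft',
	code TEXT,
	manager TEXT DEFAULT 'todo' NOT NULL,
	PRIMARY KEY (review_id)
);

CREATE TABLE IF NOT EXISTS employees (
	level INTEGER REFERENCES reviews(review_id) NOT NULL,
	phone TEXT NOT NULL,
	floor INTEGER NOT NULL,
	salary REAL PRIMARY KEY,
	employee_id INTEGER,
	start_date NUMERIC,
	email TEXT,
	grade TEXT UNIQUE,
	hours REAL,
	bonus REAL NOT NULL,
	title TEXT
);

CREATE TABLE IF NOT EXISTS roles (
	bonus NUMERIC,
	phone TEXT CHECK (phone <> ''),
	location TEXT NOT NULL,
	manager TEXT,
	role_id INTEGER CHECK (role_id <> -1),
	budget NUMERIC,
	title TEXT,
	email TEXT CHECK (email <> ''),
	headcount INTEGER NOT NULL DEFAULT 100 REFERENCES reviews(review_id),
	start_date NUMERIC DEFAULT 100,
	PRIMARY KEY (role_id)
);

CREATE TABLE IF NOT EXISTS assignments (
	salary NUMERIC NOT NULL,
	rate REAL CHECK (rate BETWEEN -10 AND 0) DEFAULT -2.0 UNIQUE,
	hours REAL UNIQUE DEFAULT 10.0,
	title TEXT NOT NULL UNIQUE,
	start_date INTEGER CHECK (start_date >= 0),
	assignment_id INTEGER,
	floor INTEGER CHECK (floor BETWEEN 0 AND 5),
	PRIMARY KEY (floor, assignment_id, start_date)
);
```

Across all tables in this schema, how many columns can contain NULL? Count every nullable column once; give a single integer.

reviews: 4 nullable (phone, status, title, code — PK (review_id) and explicit NOT NULL columns excluded).
employees: 6 nullable (employee_id, start_date, email, grade, hours, title — PK (salary) and explicit NOT NULL columns excluded).
roles: 7 nullable (bonus, phone, manager, budget, title, email, start_date — PK (role_id) and explicit NOT NULL columns excluded).
assignments: 2 nullable (rate, hours — PK (floor, assignment_id, start_date) and explicit NOT NULL columns excluded).
Total: 4 + 6 + 7 + 2 = 19.

19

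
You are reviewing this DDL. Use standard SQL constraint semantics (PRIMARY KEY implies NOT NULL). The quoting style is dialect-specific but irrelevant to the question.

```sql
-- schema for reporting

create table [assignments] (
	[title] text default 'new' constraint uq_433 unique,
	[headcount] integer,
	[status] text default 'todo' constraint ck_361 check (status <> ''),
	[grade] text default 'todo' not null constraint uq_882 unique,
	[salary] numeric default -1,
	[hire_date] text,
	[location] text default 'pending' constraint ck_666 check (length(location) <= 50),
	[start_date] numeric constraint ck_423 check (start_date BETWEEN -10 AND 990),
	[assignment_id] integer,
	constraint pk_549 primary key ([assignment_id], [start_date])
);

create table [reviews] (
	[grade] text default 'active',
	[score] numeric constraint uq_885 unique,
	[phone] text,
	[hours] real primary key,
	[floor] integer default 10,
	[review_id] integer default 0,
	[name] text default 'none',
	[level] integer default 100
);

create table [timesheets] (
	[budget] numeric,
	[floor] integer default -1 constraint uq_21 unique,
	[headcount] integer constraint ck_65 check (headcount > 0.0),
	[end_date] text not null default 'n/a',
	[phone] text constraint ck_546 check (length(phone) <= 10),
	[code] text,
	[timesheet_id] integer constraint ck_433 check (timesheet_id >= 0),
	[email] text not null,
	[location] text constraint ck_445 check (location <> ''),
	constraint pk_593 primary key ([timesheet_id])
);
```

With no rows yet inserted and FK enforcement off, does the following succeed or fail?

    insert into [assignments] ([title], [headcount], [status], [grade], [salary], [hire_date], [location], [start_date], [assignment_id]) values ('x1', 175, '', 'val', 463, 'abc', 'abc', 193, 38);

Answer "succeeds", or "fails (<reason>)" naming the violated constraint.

fails (CHECK on status)

The value '' for status violates CHECK (status <> '').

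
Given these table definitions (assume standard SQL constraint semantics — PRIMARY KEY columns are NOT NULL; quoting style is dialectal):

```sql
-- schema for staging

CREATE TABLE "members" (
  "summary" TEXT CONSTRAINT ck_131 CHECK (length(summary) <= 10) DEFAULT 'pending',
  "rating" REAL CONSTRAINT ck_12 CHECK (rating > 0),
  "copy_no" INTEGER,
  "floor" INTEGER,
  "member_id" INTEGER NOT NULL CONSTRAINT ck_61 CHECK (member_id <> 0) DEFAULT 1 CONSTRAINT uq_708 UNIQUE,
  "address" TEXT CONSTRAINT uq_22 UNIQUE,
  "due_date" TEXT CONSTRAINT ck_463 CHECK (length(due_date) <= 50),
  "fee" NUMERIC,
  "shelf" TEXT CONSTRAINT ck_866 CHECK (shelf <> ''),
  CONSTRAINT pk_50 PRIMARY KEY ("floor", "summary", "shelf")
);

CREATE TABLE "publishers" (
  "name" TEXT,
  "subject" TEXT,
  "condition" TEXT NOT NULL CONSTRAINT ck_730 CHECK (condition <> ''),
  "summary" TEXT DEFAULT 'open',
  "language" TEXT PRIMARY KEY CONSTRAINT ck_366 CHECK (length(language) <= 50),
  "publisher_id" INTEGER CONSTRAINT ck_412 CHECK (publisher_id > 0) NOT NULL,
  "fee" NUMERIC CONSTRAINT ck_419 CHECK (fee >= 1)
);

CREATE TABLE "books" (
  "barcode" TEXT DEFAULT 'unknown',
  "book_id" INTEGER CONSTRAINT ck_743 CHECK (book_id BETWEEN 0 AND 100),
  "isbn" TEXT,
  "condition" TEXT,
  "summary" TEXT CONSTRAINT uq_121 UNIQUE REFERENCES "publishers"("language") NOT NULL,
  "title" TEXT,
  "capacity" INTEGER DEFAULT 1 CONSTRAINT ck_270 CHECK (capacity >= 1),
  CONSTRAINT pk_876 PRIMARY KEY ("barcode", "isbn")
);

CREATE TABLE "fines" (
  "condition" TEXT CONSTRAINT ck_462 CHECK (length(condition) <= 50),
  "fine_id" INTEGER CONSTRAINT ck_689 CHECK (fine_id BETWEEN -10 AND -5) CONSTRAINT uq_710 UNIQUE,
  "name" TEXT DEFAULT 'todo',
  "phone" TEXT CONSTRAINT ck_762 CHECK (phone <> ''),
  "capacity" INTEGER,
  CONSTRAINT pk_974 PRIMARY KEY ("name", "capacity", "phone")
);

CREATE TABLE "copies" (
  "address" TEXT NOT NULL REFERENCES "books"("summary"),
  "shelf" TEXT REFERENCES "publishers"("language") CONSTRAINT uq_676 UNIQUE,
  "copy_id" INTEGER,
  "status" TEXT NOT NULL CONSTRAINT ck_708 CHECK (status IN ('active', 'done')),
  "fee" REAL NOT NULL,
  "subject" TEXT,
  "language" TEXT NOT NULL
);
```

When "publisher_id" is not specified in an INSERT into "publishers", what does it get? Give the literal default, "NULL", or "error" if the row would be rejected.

error

publisher_id has no DEFAULT clause.
Omitting it would insert NULL, but it is declared NOT NULL, so the INSERT fails.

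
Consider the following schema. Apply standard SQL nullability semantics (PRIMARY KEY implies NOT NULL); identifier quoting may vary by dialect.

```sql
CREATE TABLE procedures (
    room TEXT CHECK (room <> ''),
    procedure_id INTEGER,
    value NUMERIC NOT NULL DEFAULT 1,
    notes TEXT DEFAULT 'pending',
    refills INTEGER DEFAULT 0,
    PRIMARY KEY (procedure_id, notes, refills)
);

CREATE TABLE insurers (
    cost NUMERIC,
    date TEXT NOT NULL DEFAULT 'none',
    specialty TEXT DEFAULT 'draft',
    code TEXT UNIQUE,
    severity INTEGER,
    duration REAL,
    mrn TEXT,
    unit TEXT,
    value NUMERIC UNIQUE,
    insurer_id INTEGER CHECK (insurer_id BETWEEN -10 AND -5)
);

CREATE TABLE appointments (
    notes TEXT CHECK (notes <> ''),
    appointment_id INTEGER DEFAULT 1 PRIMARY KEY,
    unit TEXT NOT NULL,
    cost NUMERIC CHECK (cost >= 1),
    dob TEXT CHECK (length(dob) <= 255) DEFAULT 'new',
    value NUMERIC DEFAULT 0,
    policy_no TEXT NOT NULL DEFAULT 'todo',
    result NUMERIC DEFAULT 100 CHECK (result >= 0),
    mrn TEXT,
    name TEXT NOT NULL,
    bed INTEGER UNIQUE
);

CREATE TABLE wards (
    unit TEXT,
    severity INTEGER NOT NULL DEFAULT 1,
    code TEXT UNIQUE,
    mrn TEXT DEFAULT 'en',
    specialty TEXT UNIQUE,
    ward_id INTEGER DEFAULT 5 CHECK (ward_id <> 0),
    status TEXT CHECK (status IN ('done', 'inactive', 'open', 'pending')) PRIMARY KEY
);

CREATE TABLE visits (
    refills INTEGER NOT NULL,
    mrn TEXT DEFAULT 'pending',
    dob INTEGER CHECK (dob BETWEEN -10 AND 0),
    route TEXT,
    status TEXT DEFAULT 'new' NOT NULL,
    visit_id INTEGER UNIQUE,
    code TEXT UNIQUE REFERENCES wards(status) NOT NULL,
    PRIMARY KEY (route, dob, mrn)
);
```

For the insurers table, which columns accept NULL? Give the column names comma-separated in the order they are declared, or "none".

cost, specialty, code, severity, duration, mrn, unit, value, insurer_id

- cost: no NOT NULL constraint applies → nullable.
- date: declared NOT NULL → not nullable.
- specialty: DEFAULT only fills an omitted column; an explicit NULL is still allowed → nullable.
- code: UNIQUE does not imply NOT NULL → nullable.
- severity: no NOT NULL constraint applies → nullable.
- duration: no NOT NULL constraint applies → nullable.
- mrn: no NOT NULL constraint applies → nullable.
- unit: no NOT NULL constraint applies → nullable.
- value: UNIQUE does not imply NOT NULL → nullable.
- insurer_id: CHECK does not forbid NULL (a CHECK constraint passes when its expression is NULL) → nullable.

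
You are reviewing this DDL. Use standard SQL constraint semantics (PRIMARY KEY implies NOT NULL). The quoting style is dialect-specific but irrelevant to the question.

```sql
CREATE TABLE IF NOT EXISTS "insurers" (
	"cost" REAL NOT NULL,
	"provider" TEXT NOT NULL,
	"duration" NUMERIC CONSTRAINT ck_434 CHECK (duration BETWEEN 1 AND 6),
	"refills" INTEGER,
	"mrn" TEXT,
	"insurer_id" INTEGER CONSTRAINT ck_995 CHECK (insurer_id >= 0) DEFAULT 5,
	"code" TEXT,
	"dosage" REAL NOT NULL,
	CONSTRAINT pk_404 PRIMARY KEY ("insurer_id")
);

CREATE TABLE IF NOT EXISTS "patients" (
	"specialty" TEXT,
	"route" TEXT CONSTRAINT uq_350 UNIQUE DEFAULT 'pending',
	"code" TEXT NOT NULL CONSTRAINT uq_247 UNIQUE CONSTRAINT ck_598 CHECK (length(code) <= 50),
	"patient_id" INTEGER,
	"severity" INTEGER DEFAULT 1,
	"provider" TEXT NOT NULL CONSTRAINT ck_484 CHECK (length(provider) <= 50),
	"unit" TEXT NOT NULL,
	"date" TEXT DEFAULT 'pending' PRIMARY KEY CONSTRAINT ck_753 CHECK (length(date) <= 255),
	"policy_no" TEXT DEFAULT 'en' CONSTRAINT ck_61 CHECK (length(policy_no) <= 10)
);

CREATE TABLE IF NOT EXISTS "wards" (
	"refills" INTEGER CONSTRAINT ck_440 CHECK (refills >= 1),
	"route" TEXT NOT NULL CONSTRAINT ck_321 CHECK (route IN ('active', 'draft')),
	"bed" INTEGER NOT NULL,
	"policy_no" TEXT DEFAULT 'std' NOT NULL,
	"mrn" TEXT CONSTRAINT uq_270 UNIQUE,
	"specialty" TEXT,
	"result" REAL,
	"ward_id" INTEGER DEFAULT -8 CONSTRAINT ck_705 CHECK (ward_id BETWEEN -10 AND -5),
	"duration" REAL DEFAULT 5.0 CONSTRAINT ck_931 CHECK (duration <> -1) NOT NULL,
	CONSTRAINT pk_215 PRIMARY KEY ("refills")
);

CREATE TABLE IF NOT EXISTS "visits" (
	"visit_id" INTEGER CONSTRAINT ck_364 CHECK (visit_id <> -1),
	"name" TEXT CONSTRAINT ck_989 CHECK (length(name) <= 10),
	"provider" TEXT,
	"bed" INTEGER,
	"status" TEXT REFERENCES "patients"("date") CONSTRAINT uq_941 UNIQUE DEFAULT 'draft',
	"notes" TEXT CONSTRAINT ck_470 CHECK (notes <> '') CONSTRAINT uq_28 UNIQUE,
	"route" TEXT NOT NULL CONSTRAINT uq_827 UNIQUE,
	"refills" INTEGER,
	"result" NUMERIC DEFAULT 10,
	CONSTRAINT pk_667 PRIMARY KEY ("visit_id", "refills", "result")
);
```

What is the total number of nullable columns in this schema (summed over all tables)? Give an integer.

18

insurers: 4 nullable (duration, refills, mrn, code — PK (insurer_id) and explicit NOT NULL columns excluded).
patients: 5 nullable (specialty, route, patient_id, severity, policy_no — PK (date) and explicit NOT NULL columns excluded).
wards: 4 nullable (mrn, specialty, result, ward_id — PK (refills) and explicit NOT NULL columns excluded).
visits: 5 nullable (name, provider, bed, status, notes — PK (visit_id, refills, result) and explicit NOT NULL columns excluded).
Total: 4 + 5 + 4 + 5 = 18.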